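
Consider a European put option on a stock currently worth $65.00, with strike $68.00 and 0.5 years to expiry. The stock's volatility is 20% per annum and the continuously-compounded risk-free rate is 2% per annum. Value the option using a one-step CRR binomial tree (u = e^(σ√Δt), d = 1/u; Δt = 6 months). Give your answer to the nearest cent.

$5.73

CRR parameters: u = e^(σ√Δt) = e^(0.2·√0.5) = 1.1519, d = 1/u = 0.8681
Per-period rate: rΔt = 0.02·0.5 = 0.01, so R = e^0.01 = 1.0101
Risk-neutral probability p = (e^0.01 − 0.8681)/(1.1519 − 0.8681) = 0.1419/0.2838 = 0.5001
Terminal stock prices: S_u = 74.87, S_d = 56.43
Terminal payoffs (K − S): max(-6.874, 0) = 0, max(11.57, 0) = 11.57
Node 0 (S = 65): V_0 = e^(−0.01)·[0.5001·0.0000 + 0.4999·11.5720] = 5.7271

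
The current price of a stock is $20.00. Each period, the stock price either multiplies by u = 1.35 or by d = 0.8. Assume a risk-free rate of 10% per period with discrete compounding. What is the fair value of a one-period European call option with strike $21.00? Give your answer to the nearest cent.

$2.98

Risk-neutral probability p = (1 + 0.1 − 0.8)/(1.35 − 0.8) = 0.3000/0.5500 = 0.5455
Terminal stock prices: S_u = 27, S_d = 16
Terminal payoffs (S − K): max(6, 0) = 6, max(-5, 0) = 0
Node 0 (S = 20): V_0 = 1/1.1·[0.5455·6.0000 + 0.4545·0.0000] = 2.9752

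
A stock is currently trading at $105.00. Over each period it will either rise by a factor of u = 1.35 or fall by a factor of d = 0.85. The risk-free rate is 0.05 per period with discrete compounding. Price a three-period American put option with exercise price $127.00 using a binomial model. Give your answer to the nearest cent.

$24.63

Risk-neutral probability p = (1 + 0.05 − 0.85)/(1.35 − 0.85) = 0.2000/0.5000 = 0.4000
Terminal stock prices: S_uuu = 258.3, S_uud = 162.7, S_udd = 102.4, S_ddd = 64.48
Terminal payoffs (K − S): max(-131.3, 0) = 0, max(-35.66, 0) = 0, max(24.59, 0) = 24.59, max(62.52, 0) = 62.52
Node uu (S = 191.4): continuation = 1/1.05·[0.4000·0.0000 + 0.6000·0.0000] = 0.0000; exercise value = 0.0000 ≤ continuation, so V_uu = 0.0000
Node ud (S = 120.5): continuation = 1/1.05·[0.4000·0.0000 + 0.6000·24.5856] = 14.0489; exercise value = 6.5125 ≤ continuation, so V_ud = 14.0489
Node dd (S = 75.86): continuation = 1/1.05·[0.4000·24.5856 + 0.6000·62.5169] = 45.0899; exercise value = 51.1375 > continuation, so V_dd = 51.1375 (exercise)
Node u (S = 141.8): continuation = 1/1.05·[0.4000·0.0000 + 0.6000·14.0489] = 8.0280; exercise value = 0.0000 ≤ continuation, so V_u = 8.0280
Node d (S = 89.25): continuation = 1/1.05·[0.4000·14.0489 + 0.6000·51.1375] = 34.5734; exercise value = 37.7500 > continuation, so V_d = 37.7500 (exercise)
Node 0 (S = 105): continuation = 1/1.05·[0.4000·8.0280 + 0.6000·37.7500] = 24.6297; exercise value = 22.0000 ≤ continuation, so V_0 = 24.6297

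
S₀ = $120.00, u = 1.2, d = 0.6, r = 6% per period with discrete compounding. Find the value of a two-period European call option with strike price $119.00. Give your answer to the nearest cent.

$28.14

Risk-neutral probability p = (1 + 0.06 − 0.6)/(1.2 − 0.6) = 0.4600/0.6000 = 0.7667
Terminal stock prices: S_uu = 172.8, S_ud = 86.4, S_dd = 43.2
Terminal payoffs (S − K): max(53.8, 0) = 53.8, max(-32.6, 0) = 0, max(-75.8, 0) = 0
Node u (S = 144): V_u = 1/1.06·[0.7667·53.8000 + 0.2333·0.0000] = 38.9119
Node d (S = 72): V_d = 1/1.06·[0.7667·0.0000 + 0.2333·0.0000] = 0.0000
Node 0 (S = 120): V_0 = 1/1.06·[0.7667·38.9119 + 0.2333·0.0000] = 28.1439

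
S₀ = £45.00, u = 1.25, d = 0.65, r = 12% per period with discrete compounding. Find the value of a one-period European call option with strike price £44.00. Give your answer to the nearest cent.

£8.57

Risk-neutral probability p = (1 + 0.12 − 0.65)/(1.25 − 0.65) = 0.4700/0.6000 = 0.7833
Terminal stock prices: S_u = 56.25, S_d = 29.25
Terminal payoffs (S − K): max(12.25, 0) = 12.25, max(-14.75, 0) = 0
Node 0 (S = 45): V_0 = 1/1.12·[0.7833·12.2500 + 0.2167·0.0000] = 8.5677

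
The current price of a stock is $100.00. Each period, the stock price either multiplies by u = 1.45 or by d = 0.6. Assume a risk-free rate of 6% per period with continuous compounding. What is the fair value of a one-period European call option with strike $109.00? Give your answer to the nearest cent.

Risk-neutral probability p = (e^0.06 − 0.6)/(1.45 − 0.6) = 0.4618/0.8500 = 0.5433
Terminal stock prices: S_u = 145, S_d = 60
Terminal payoffs (S − K): max(36, 0) = 36, max(-49, 0) = 0
Node 0 (S = 100): V_0 = e^(−0.06)·[0.5433·36.0000 + 0.4567·0.0000] = 18.4210

$18.42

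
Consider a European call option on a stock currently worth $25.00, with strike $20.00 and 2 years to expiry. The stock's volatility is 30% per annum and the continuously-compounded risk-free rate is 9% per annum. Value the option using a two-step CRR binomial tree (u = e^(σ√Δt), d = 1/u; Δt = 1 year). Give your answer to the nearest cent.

$9.22

CRR parameters: u = e^(σ√Δt) = e^(0.3·√1) = 1.3499, d = 1/u = 0.7408
Per-period rate: rΔt = 0.09·1 = 0.09, so R = e^0.09 = 1.0942
Risk-neutral probability p = (e^0.09 − 0.7408)/(1.3499 − 0.7408) = 0.3534/0.6090 = 0.5802
Terminal stock prices: S_uu = 45.55, S_ud = 25, S_dd = 13.72
Terminal payoffs (S − K): max(25.55, 0) = 25.55, max(5, 0) = 5, max(-6.28, 0) = 0
Node u (S = 33.75): V_u = e^(−0.09)·[0.5802·25.5530 + 0.4198·5.0000] = 15.4678
Node d (S = 18.52): V_d = e^(−0.09)·[0.5802·5.0000 + 0.4198·0.0000] = 2.6512
Node 0 (S = 25): V_0 = e^(−0.09)·[0.5802·15.4678 + 0.4198·2.6512] = 9.2190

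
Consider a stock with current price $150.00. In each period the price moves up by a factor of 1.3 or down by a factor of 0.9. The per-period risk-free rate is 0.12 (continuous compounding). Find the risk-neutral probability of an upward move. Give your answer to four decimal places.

p = 0.5687

Risk-neutral probability p = (e^0.12 − 0.9)/(1.3 − 0.9) = 0.2275/0.4000 = 0.5687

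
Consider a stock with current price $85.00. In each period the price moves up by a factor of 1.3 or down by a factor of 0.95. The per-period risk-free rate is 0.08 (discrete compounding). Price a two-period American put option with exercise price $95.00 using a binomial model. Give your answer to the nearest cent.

Risk-neutral probability p = (1 + 0.08 − 0.95)/(1.3 − 0.95) = 0.1300/0.3500 = 0.3714
Terminal stock prices: S_uu = 143.7, S_ud = 105, S_dd = 76.71
Terminal payoffs (K − S): max(-48.65, 0) = 0, max(-9.975, 0) = 0, max(18.29, 0) = 18.29
Node u (S = 110.5): continuation = 1/1.08·[0.3714·0.0000 + 0.6286·0.0000] = 0.0000; exercise value = 0.0000 ≤ continuation, so V_u = 0.0000
Node d (S = 80.75): continuation = 1/1.08·[0.3714·0.0000 + 0.6286·18.2875] = 10.6435; exercise value = 14.2500 > continuation, so V_d = 14.2500 (exercise)
Node 0 (S = 85): continuation = 1/1.08·[0.3714·0.0000 + 0.6286·14.2500] = 8.2937; exercise value = 10.0000 > continuation, so V_0 = 10.0000 (exercise)

$10.00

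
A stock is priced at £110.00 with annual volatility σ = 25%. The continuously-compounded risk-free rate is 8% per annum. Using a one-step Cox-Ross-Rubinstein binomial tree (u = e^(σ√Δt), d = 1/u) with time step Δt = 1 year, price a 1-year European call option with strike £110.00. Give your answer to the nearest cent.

CRR parameters: u = e^(σ√Δt) = e^(0.25·√1) = 1.2840, d = 1/u = 0.7788
Per-period rate: rΔt = 0.08·1 = 0.08, so R = e^0.08 = 1.0833
Risk-neutral probability p = (e^0.08 − 0.7788)/(1.2840 − 0.7788) = 0.3045/0.5052 = 0.6027
Terminal stock prices: S_u = 141.2, S_d = 85.67
Terminal payoffs (S − K): max(31.24, 0) = 31.24, max(-24.33, 0) = 0
Node 0 (S = 110): V_0 = e^(−0.08)·[0.6027·31.2428 + 0.3973·0.0000] = 17.3816

£17.38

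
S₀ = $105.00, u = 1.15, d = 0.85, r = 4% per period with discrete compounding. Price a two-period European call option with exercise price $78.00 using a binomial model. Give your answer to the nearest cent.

Risk-neutral probability p = (1 + 0.04 − 0.85)/(1.15 − 0.85) = 0.1900/0.3000 = 0.6333
Terminal stock prices: S_uu = 138.9, S_ud = 102.6, S_dd = 75.86
Terminal payoffs (S − K): max(60.86, 0) = 60.86, max(24.64, 0) = 24.64, max(-2.138, 0) = 0
Node u (S = 120.7): V_u = 1/1.04·[0.6333·60.8625 + 0.3667·24.6375] = 45.7500
Node d (S = 89.25): V_d = 1/1.04·[0.6333·24.6375 + 0.3667·0.0000] = 15.0036
Node 0 (S = 105): V_0 = 1/1.04·[0.6333·45.7500 + 0.3667·15.0036] = 33.1503

$33.15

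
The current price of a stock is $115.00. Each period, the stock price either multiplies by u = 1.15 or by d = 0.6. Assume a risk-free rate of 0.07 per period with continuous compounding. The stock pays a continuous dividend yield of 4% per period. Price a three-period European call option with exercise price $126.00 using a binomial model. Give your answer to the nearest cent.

$19.00

Per-period risk-free factor R = e^0.07 = 1.0725; dividend-adjusted growth = e^(0.07−0.04) = 1.0305.
Risk-neutral probability p = (1.0305 − 0.6)/(1.15 − 0.6) = 0.4305/0.5500 = 0.7826
Terminal stock prices: S_uuu = 174.9, S_uud = 91.25, S_udd = 47.61, S_ddd = 24.84
Terminal payoffs (S − K): max(48.9, 0) = 48.9, max(-34.75, 0) = 0, max(-78.39, 0) = 0, max(-101.2, 0) = 0
Node uu (S = 152.1): V_uu = e^(−0.07)·[0.7826·48.9006 + 0.2174·0.0000] = 35.6844
Node ud (S = 79.35): V_ud = e^(−0.07)·[0.7826·0.0000 + 0.2174·0.0000] = 0.0000
Node dd (S = 41.4): V_dd = e^(−0.07)·[0.7826·0.0000 + 0.2174·0.0000] = 0.0000
Node u (S = 132.2): V_u = e^(−0.07)·[0.7826·35.6844 + 0.2174·0.0000] = 26.0401
Node d (S = 69): V_d = e^(−0.07)·[0.7826·0.0000 + 0.2174·0.0000] = 0.0000
Node 0 (S = 115): V_0 = e^(−0.07)·[0.7826·26.0401 + 0.2174·0.0000] = 19.0023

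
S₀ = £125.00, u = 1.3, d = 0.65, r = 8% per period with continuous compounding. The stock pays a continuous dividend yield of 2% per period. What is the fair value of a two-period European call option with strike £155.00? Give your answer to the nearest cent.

£19.24

Per-period risk-free factor R = e^0.08 = 1.0833; dividend-adjusted growth = e^(0.08−0.02) = 1.0618.
Risk-neutral probability p = (1.0618 − 0.65)/(1.3 − 0.65) = 0.4118/0.6500 = 0.6336
Terminal stock prices: S_uu = 211.3, S_ud = 105.6, S_dd = 52.81
Terminal payoffs (S − K): max(56.25, 0) = 56.25, max(-49.38, 0) = 0, max(-102.2, 0) = 0
Node u (S = 162.5): V_u = e^(−0.08)·[0.6336·56.2500 + 0.3664·0.0000] = 32.8996
Node d (S = 81.25): V_d = e^(−0.08)·[0.6336·0.0000 + 0.3664·0.0000] = 0.0000
Node 0 (S = 125): V_0 = e^(−0.08)·[0.6336·32.8996 + 0.3664·0.0000] = 19.2424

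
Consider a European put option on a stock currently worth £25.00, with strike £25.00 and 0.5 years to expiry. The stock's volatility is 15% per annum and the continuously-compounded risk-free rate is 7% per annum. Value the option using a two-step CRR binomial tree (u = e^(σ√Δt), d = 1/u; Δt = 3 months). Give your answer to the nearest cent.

£0.54

CRR parameters: u = e^(σ√Δt) = e^(0.15·√0.25) = 1.0779, d = 1/u = 0.9277
Per-period rate: rΔt = 0.07·0.25 = 0.0175, so R = e^0.0175 = 1.0177
Risk-neutral probability p = (e^0.0175 − 0.9277)/(1.0779 − 0.9277) = 0.0899/0.1501 = 0.5988
Terminal stock prices: S_uu = 29.05, S_ud = 25, S_dd = 21.52
Terminal payoffs (K − S): max(-4.046, 0) = 0, max(0, 0) = 0, max(3.482, 0) = 3.482
Node u (S = 26.95): V_u = e^(−0.0175)·[0.5988·0.0000 + 0.4012·0.0000] = 0.0000
Node d (S = 23.19): V_d = e^(−0.0175)·[0.5988·0.0000 + 0.4012·3.4823] = 1.3727
Node 0 (S = 25): V_0 = e^(−0.0175)·[0.5988·0.0000 + 0.4012·1.3727] = 0.5411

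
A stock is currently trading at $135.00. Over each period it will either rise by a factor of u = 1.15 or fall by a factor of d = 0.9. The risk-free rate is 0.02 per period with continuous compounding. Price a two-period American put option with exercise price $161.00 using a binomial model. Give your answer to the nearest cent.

$26.00

Risk-neutral probability p = (e^0.02 − 0.9)/(1.15 − 0.9) = 0.1202/0.2500 = 0.4808
Terminal stock prices: S_uu = 178.5, S_ud = 139.7, S_dd = 109.4
Terminal payoffs (K − S): max(-17.54, 0) = 0, max(21.28, 0) = 21.28, max(51.65, 0) = 51.65
Node u (S = 155.2): continuation = e^(−0.02)·[0.4808·0.0000 + 0.5192·21.2750] = 10.8271; exercise value = 5.7500 ≤ continuation, so V_u = 10.8271
Node d (S = 121.5): continuation = e^(−0.02)·[0.4808·21.2750 + 0.5192·51.6500] = 36.3120; exercise value = 39.5000 > continuation, so V_d = 39.5000 (exercise)
Node 0 (S = 135): continuation = e^(−0.02)·[0.4808·10.8271 + 0.5192·39.5000] = 25.2048; exercise value = 26.0000 > continuation, so V_0 = 26.0000 (exercise)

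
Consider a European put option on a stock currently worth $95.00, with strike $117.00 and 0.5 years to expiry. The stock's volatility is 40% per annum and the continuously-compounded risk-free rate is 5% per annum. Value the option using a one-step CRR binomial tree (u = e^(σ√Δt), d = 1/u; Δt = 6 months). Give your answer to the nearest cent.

CRR parameters: u = e^(σ√Δt) = e^(0.4·√0.5) = 1.3269, d = 1/u = 0.7536
Per-period rate: rΔt = 0.05·0.5 = 0.025, so R = e^0.025 = 1.0253
Risk-neutral probability p = (e^0.025 − 0.7536)/(1.3269 − 0.7536) = 0.2717/0.5733 = 0.4739
Terminal stock prices: S_u = 126.1, S_d = 71.6
Terminal payoffs (K − S): max(-9.055, 0) = 0, max(45.4, 0) = 45.4
Node 0 (S = 95): V_0 = e^(−0.025)·[0.4739·0.0000 + 0.5261·45.4044] = 23.2967

$23.30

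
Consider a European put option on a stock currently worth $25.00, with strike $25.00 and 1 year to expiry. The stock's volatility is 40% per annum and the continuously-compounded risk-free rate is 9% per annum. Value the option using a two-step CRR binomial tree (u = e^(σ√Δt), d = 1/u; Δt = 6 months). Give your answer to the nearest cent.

CRR parameters: u = e^(σ√Δt) = e^(0.4·√0.5) = 1.3269, d = 1/u = 0.7536
Per-period rate: rΔt = 0.09·0.5 = 0.045, so R = e^0.045 = 1.0460
Risk-neutral probability p = (e^0.045 − 0.7536)/(1.3269 − 0.7536) = 0.2924/0.5733 = 0.5100
Terminal stock prices: S_uu = 44.02, S_ud = 25, S_dd = 14.2
Terminal payoffs (K − S): max(-19.02, 0) = 0, max(0, 0) = 0, max(10.8, 0) = 10.8
Node u (S = 33.17): V_u = e^(−0.045)·[0.5100·0.0000 + 0.4900·0.0000] = 0.0000
Node d (S = 18.84): V_d = e^(−0.045)·[0.5100·0.0000 + 0.4900·10.8007] = 5.0590
Node 0 (S = 25): V_0 = e^(−0.045)·[0.5100·0.0000 + 0.4900·5.0590] = 2.3696

$2.37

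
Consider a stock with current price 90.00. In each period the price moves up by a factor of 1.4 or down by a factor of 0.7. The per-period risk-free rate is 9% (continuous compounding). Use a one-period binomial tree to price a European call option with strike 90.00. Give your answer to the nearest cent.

18.53

Risk-neutral probability p = (e^0.09 − 0.7)/(1.4 − 0.7) = 0.3942/0.7000 = 0.5631
Terminal stock prices: S_u = 126, S_d = 63
Terminal payoffs (S − K): max(36, 0) = 36, max(-27, 0) = 0
Node 0 (S = 90): V_0 = e^(−0.09)·[0.5631·36.0000 + 0.4369·0.0000] = 18.5270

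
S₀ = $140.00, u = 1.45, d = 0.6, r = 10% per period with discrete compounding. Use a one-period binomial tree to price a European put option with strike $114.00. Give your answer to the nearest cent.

$11.23

Risk-neutral probability p = (1 + 0.1 − 0.6)/(1.45 − 0.6) = 0.5000/0.8500 = 0.5882
Terminal stock prices: S_u = 203, S_d = 84
Terminal payoffs (K − S): max(-89, 0) = 0, max(30, 0) = 30
Node 0 (S = 140): V_0 = 1/1.1·[0.5882·0.0000 + 0.4118·30.0000] = 11.2299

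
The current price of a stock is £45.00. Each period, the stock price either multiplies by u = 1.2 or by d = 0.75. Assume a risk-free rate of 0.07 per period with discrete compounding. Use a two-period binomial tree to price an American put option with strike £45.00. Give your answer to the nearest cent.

£3.84

Risk-neutral probability p = (1 + 0.07 − 0.75)/(1.2 − 0.75) = 0.3200/0.4500 = 0.7111
Terminal stock prices: S_uu = 64.8, S_ud = 40.5, S_dd = 25.31
Terminal payoffs (K − S): max(-19.8, 0) = 0, max(4.5, 0) = 4.5, max(19.69, 0) = 19.69
Node u (S = 54): continuation = 1/1.07·[0.7111·0.0000 + 0.2889·4.5000] = 1.2150; exercise value = 0.0000 ≤ continuation, so V_u = 1.2150
Node d (S = 33.75): continuation = 1/1.07·[0.7111·4.5000 + 0.2889·19.6875] = 8.3061; exercise value = 11.2500 > continuation, so V_d = 11.2500 (exercise)
Node 0 (S = 45): continuation = 1/1.07·[0.7111·1.2150 + 0.2889·11.2500] = 3.8448; exercise value = 0.0000 ≤ continuation, so V_0 = 3.8448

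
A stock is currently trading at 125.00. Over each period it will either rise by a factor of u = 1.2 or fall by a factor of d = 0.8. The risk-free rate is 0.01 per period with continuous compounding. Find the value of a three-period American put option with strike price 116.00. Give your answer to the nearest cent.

12.55

Risk-neutral probability p = (e^0.01 − 0.8)/(1.2 − 0.8) = 0.2101/0.4000 = 0.5251
Terminal stock prices: S_uuu = 216, S_uud = 144, S_udd = 96, S_ddd = 64
Terminal payoffs (K − S): max(-100, 0) = 0, max(-28, 0) = 0, max(20, 0) = 20, max(52, 0) = 52
Node uu (S = 180): continuation = e^(−0.01)·[0.5251·0.0000 + 0.4749·0.0000] = 0.0000; exercise value = 0.0000 ≤ continuation, so V_uu = 0.0000
Node ud (S = 120): continuation = e^(−0.01)·[0.5251·0.0000 + 0.4749·20.0000] = 9.4030; exercise value = 0.0000 ≤ continuation, so V_ud = 9.4030
Node dd (S = 80): continuation = e^(−0.01)·[0.5251·20.0000 + 0.4749·52.0000] = 34.8458; exercise value = 36.0000 > continuation, so V_dd = 36.0000 (exercise)
Node u (S = 150): continuation = e^(−0.01)·[0.5251·0.0000 + 0.4749·9.4030] = 4.4208; exercise value = 0.0000 ≤ continuation, so V_u = 4.4208
Node d (S = 100): continuation = e^(−0.01)·[0.5251·9.4030 + 0.4749·36.0000] = 21.8140; exercise value = 16.0000 ≤ continuation, so V_d = 21.8140
Node 0 (S = 125): continuation = e^(−0.01)·[0.5251·4.4208 + 0.4749·21.8140] = 12.5542; exercise value = 0.0000 ≤ continuation, so V_0 = 12.5542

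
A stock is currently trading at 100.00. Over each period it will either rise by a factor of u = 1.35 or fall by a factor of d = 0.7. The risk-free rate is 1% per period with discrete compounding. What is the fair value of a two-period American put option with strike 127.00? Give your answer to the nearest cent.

Risk-neutral probability p = (1 + 0.01 − 0.7)/(1.35 − 0.7) = 0.3100/0.6500 = 0.4769
Terminal stock prices: S_uu = 182.3, S_ud = 94.5, S_dd = 49
Terminal payoffs (K − S): max(-55.25, 0) = 0, max(32.5, 0) = 32.5, max(78, 0) = 78
Node u (S = 135): continuation = 1/1.01·[0.4769·0.0000 + 0.5231·32.5000] = 16.8317; exercise value = 0.0000 ≤ continuation, so V_u = 16.8317
Node d (S = 70): continuation = 1/1.01·[0.4769·32.5000 + 0.5231·78.0000] = 55.7426; exercise value = 57.0000 > continuation, so V_d = 57.0000 (exercise)
Node 0 (S = 100): continuation = 1/1.01·[0.4769·16.8317 + 0.5231·57.0000] = 37.4681; exercise value = 27.0000 ≤ continuation, so V_0 = 37.4681

37.47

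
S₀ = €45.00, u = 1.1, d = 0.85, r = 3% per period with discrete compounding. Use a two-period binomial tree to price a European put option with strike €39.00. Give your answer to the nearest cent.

Risk-neutral probability p = (1 + 0.03 − 0.85)/(1.1 − 0.85) = 0.1800/0.2500 = 0.7200
Terminal stock prices: S_uu = 54.45, S_ud = 42.08, S_dd = 32.51
Terminal payoffs (K − S): max(-15.45, 0) = 0, max(-3.075, 0) = 0, max(6.488, 0) = 6.488
Node u (S = 49.5): V_u = 1/1.03·[0.7200·0.0000 + 0.2800·0.0000] = 0.0000
Node d (S = 38.25): V_d = 1/1.03·[0.7200·0.0000 + 0.2800·6.4875] = 1.7636
Node 0 (S = 45): V_0 = 1/1.03·[0.7200·0.0000 + 0.2800·1.7636] = 0.4794

€0.48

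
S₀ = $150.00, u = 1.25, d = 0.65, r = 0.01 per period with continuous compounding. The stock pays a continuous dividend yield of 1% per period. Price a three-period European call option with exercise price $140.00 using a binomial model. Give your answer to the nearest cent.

$34.56

Per-period risk-free factor R = e^0.01 = 1.0101; dividend-adjusted growth = e^(0.01−0.01) = 1.0000.
Risk-neutral probability p = (1.0000 − 0.65)/(1.25 − 0.65) = 0.3500/0.6000 = 0.5833
Terminal stock prices: S_uuu = 293, S_uud = 152.3, S_udd = 79.22, S_ddd = 41.19
Terminal payoffs (S − K): max(153, 0) = 153, max(12.34, 0) = 12.34, max(-60.78, 0) = 0, max(-98.81, 0) = 0
Node uu (S = 234.4): V_uu = e^(−0.01)·[0.5833·152.9688 + 0.4167·12.3438] = 93.4360
Node ud (S = 121.9): V_ud = e^(−0.01)·[0.5833·12.3438 + 0.4167·0.0000] = 7.1289
Node dd (S = 63.38): V_dd = e^(−0.01)·[0.5833·0.0000 + 0.4167·0.0000] = 0.0000
Node u (S = 187.5): V_u = e^(−0.01)·[0.5833·93.4360 + 0.4167·7.1289] = 56.9028
Node d (S = 97.5): V_d = e^(−0.01)·[0.5833·7.1289 + 0.4167·0.0000] = 4.1171
Node 0 (S = 150): V_0 = e^(−0.01)·[0.5833·56.9028 + 0.4167·4.1171] = 34.5614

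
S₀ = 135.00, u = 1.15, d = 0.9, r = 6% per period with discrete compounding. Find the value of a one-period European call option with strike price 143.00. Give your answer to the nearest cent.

7.40

Risk-neutral probability p = (1 + 0.06 − 0.9)/(1.15 − 0.9) = 0.1600/0.2500 = 0.6400
Terminal stock prices: S_u = 155.2, S_d = 121.5
Terminal payoffs (S − K): max(12.25, 0) = 12.25, max(-21.5, 0) = 0
Node 0 (S = 135): V_0 = 1/1.06·[0.6400·12.2500 + 0.3600·0.0000] = 7.3962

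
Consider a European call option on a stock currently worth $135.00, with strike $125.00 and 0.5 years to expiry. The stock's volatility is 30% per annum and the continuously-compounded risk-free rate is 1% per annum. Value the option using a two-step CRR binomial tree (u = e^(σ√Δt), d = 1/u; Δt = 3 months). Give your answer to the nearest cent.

$17.58

CRR parameters: u = e^(σ√Δt) = e^(0.3·√0.25) = 1.1618, d = 1/u = 0.8607
Per-period rate: rΔt = 0.01·0.25 = 0.0025, so R = e^0.0025 = 1.0025
Risk-neutral probability p = (e^0.0025 − 0.8607)/(1.1618 − 0.8607) = 0.1418/0.3011 = 0.4709
Terminal stock prices: S_uu = 182.2, S_ud = 135, S_dd = 100
Terminal payoffs (S − K): max(57.23, 0) = 57.23, max(10, 0) = 10, max(-24.99, 0) = 0
Node u (S = 156.8): V_u = e^(−0.0025)·[0.4709·57.2309 + 0.5291·10.0000] = 32.1597
Node d (S = 116.2): V_d = e^(−0.0025)·[0.4709·10.0000 + 0.5291·0.0000] = 4.6971
Node 0 (S = 135): V_0 = e^(−0.0025)·[0.4709·32.1597 + 0.5291·4.6971] = 17.5847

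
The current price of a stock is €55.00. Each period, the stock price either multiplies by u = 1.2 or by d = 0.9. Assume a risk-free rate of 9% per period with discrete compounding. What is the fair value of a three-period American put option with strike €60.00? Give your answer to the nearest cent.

€5.00

Risk-neutral probability p = (1 + 0.09 − 0.9)/(1.2 − 0.9) = 0.1900/0.3000 = 0.6333
Terminal stock prices: S_uuu = 95.04, S_uud = 71.28, S_udd = 53.46, S_ddd = 40.1
Terminal payoffs (K − S): max(-35.04, 0) = 0, max(-11.28, 0) = 0, max(6.54, 0) = 6.54, max(19.9, 0) = 19.9
Node uu (S = 79.2): continuation = 1/1.09·[0.6333·0.0000 + 0.3667·0.0000] = 0.0000; exercise value = 0.0000 ≤ continuation, so V_uu = 0.0000
Node ud (S = 59.4): continuation = 1/1.09·[0.6333·0.0000 + 0.3667·6.5400] = 2.2000; exercise value = 0.6000 ≤ continuation, so V_ud = 2.2000
Node dd (S = 44.55): continuation = 1/1.09·[0.6333·6.5400 + 0.3667·19.9050] = 10.4959; exercise value = 15.4500 > continuation, so V_dd = 15.4500 (exercise)
Node u (S = 66): continuation = 1/1.09·[0.6333·0.0000 + 0.3667·2.2000] = 0.7401; exercise value = 0.0000 ≤ continuation, so V_u = 0.7401
Node d (S = 49.5): continuation = 1/1.09·[0.6333·2.2000 + 0.3667·15.4500] = 6.4755; exercise value = 10.5000 > continuation, so V_d = 10.5000 (exercise)
Node 0 (S = 55): continuation = 1/1.09·[0.6333·0.7401 + 0.3667·10.5000] = 3.9621; exercise value = 5.0000 > continuation, so V_0 = 5.0000 (exercise)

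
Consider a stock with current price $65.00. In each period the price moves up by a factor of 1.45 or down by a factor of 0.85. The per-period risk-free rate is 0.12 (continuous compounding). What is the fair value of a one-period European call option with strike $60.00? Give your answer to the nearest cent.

Risk-neutral probability p = (e^0.12 − 0.85)/(1.45 − 0.85) = 0.2775/0.6000 = 0.4625
Terminal stock prices: S_u = 94.25, S_d = 55.25
Terminal payoffs (S − K): max(34.25, 0) = 34.25, max(-4.75, 0) = 0
Node 0 (S = 65): V_0 = e^(−0.12)·[0.4625·34.2500 + 0.5375·0.0000] = 14.0492

$14.05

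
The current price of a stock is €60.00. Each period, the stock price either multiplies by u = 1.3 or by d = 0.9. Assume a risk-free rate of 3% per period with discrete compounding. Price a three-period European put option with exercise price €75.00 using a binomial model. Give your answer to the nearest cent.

€13.60

Risk-neutral probability p = (1 + 0.03 − 0.9)/(1.3 − 0.9) = 0.1300/0.4000 = 0.3250
Terminal stock prices: S_uuu = 131.8, S_uud = 91.26, S_udd = 63.18, S_ddd = 43.74
Terminal payoffs (K − S): max(-56.82, 0) = 0, max(-16.26, 0) = 0, max(11.82, 0) = 11.82, max(31.26, 0) = 31.26
Node uu (S = 101.4): V_uu = 1/1.03·[0.3250·0.0000 + 0.6750·0.0000] = 0.0000
Node ud (S = 70.2): V_ud = 1/1.03·[0.3250·0.0000 + 0.6750·11.8200] = 7.7461
Node dd (S = 48.6): V_dd = 1/1.03·[0.3250·11.8200 + 0.6750·31.2600] = 24.2155
Node u (S = 78): V_u = 1/1.03·[0.3250·0.0000 + 0.6750·7.7461] = 5.0763
Node d (S = 54): V_d = 1/1.03·[0.3250·7.7461 + 0.6750·24.2155] = 18.3136
Node 0 (S = 60): V_0 = 1/1.03·[0.3250·5.0763 + 0.6750·18.3136] = 13.6034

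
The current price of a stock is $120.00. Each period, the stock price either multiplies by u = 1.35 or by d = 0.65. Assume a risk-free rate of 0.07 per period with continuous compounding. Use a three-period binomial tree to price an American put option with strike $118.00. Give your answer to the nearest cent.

Risk-neutral probability p = (e^0.07 − 0.65)/(1.35 − 0.65) = 0.4225/0.7000 = 0.6036
Terminal stock prices: S_uuu = 295.2, S_uud = 142.2, S_udd = 68.45, S_ddd = 32.95
Terminal payoffs (K − S): max(-177.2, 0) = 0, max(-24.16, 0) = 0, max(49.55, 0) = 49.55, max(85.05, 0) = 85.05
Node uu (S = 218.7): continuation = e^(−0.07)·[0.6036·0.0000 + 0.3964·0.0000] = 0.0000; exercise value = 0.0000 ≤ continuation, so V_uu = 0.0000
Node ud (S = 105.3): continuation = e^(−0.07)·[0.6036·0.0000 + 0.3964·49.5550] = 18.3164; exercise value = 12.7000 ≤ continuation, so V_ud = 18.3164
Node dd (S = 50.7): continuation = e^(−0.07)·[0.6036·49.5550 + 0.3964·85.0450] = 59.3225; exercise value = 67.3000 > continuation, so V_dd = 67.3000 (exercise)
Node u (S = 162): continuation = e^(−0.07)·[0.6036·0.0000 + 0.3964·18.3164] = 6.7700; exercise value = 0.0000 ≤ continuation, so V_u = 6.7700
Node d (S = 78): continuation = e^(−0.07)·[0.6036·18.3164 + 0.3964·67.3000] = 35.1832; exercise value = 40.0000 > continuation, so V_d = 40.0000 (exercise)
Node 0 (S = 120): continuation = e^(−0.07)·[0.6036·6.7700 + 0.3964·40.0000] = 18.5947; exercise value = 0.0000 ≤ continuation, so V_0 = 18.5947

$18.59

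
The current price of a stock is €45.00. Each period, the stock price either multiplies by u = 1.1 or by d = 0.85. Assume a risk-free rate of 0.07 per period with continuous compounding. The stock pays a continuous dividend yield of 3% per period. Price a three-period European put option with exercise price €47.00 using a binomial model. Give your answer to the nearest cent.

€1.62

Per-period risk-free factor R = e^0.07 = 1.0725; dividend-adjusted growth = e^(0.07−0.03) = 1.0408.
Risk-neutral probability p = (1.0408 − 0.85)/(1.1 − 0.85) = 0.1908/0.2500 = 0.7632
Terminal stock prices: S_uuu = 59.9, S_uud = 46.28, S_udd = 35.76, S_ddd = 27.64
Terminal payoffs (K − S): max(-12.9, 0) = 0, max(0.7175, 0) = 0.7175, max(11.24, 0) = 11.24, max(19.36, 0) = 19.36
Node uu (S = 54.45): V_uu = e^(−0.07)·[0.7632·0.0000 + 0.2368·0.7175] = 0.1584
Node ud (S = 42.08): V_ud = e^(−0.07)·[0.7632·0.7175 + 0.2368·11.2362] = 2.9910
Node dd (S = 32.51): V_dd = e^(−0.07)·[0.7632·11.2362 + 0.2368·19.3644] = 12.2709
Node u (S = 49.5): V_u = e^(−0.07)·[0.7632·0.1584 + 0.2368·2.9910] = 0.7730
Node d (S = 38.25): V_d = e^(−0.07)·[0.7632·2.9910 + 0.2368·12.2709] = 4.8373
Node 0 (S = 45): V_0 = e^(−0.07)·[0.7632·0.7730 + 0.2368·4.8373] = 1.6179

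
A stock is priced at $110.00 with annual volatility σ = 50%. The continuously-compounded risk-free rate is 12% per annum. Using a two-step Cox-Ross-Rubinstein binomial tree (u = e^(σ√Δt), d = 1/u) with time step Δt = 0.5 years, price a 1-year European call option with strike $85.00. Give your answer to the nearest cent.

$41.48

CRR parameters: u = e^(σ√Δt) = e^(0.5·√0.5) = 1.4241, d = 1/u = 0.7022
Per-period rate: rΔt = 0.12·0.5 = 0.06, so R = e^0.06 = 1.0618
Risk-neutral probability p = (e^0.06 − 0.7022)/(1.4241 − 0.7022) = 0.3596/0.7219 = 0.4982
Terminal stock prices: S_uu = 223.1, S_ud = 110, S_dd = 54.24
Terminal payoffs (S − K): max(138.1, 0) = 138.1, max(25, 0) = 25, max(-30.76, 0) = 0
Node u (S = 156.7): V_u = e^(−0.06)·[0.4982·138.0926 + 0.5018·25.0000] = 76.6031
Node d (S = 77.24): V_d = e^(−0.06)·[0.4982·25.0000 + 0.5018·0.0000] = 11.7291
Node 0 (S = 110): V_0 = e^(−0.06)·[0.4982·76.6031 + 0.5018·11.7291] = 41.4826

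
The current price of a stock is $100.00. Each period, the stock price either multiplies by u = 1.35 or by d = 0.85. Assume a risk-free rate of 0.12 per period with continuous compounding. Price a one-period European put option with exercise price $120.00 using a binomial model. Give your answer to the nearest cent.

Risk-neutral probability p = (e^0.12 − 0.85)/(1.35 − 0.85) = 0.2775/0.5000 = 0.5550
Terminal stock prices: S_u = 135, S_d = 85
Terminal payoffs (K − S): max(-15, 0) = 0, max(35, 0) = 35
Node 0 (S = 100): V_0 = e^(−0.12)·[0.5550·0.0000 + 0.4450·35.0000] = 13.8140

$13.81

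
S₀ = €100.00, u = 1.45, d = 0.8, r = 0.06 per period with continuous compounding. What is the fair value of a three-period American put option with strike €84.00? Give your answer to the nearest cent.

Risk-neutral probability p = (e^0.06 − 0.8)/(1.45 − 0.8) = 0.2618/0.6500 = 0.4028
Terminal stock prices: S_uuu = 304.9, S_uud = 168.2, S_udd = 92.8, S_ddd = 51.2
Terminal payoffs (K − S): max(-220.9, 0) = 0, max(-84.2, 0) = 0, max(-8.8, 0) = 0, max(32.8, 0) = 32.8
Node uu (S = 210.2): continuation = e^(−0.06)·[0.4028·0.0000 + 0.5972·0.0000] = 0.0000; exercise value = 0.0000 ≤ continuation, so V_uu = 0.0000
Node ud (S = 116): continuation = e^(−0.06)·[0.4028·0.0000 + 0.5972·0.0000] = 0.0000; exercise value = 0.0000 ≤ continuation, so V_ud = 0.0000
Node dd (S = 64): continuation = e^(−0.06)·[0.4028·0.0000 + 0.5972·32.8000] = 18.4466; exercise value = 20.0000 > continuation, so V_dd = 20.0000 (exercise)
Node u (S = 145): continuation = e^(−0.06)·[0.4028·0.0000 + 0.5972·0.0000] = 0.0000; exercise value = 0.0000 ≤ continuation, so V_u = 0.0000
Node d (S = 80): continuation = e^(−0.06)·[0.4028·0.0000 + 0.5972·20.0000] = 11.2480; exercise value = 4.0000 ≤ continuation, so V_d = 11.2480
Node 0 (S = 100): continuation = e^(−0.06)·[0.4028·0.0000 + 0.5972·11.2480] = 6.3258; exercise value = 0.0000 ≤ continuation, so V_0 = 6.3258

€6.33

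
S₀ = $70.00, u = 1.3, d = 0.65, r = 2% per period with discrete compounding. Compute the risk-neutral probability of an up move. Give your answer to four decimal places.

p = 0.5692

Risk-neutral probability p = (1 + 0.02 − 0.65)/(1.3 − 0.65) = 0.3700/0.6500 = 0.5692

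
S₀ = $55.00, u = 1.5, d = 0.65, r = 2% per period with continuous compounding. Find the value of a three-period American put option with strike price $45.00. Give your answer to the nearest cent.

Risk-neutral probability p = (e^0.02 − 0.65)/(1.5 − 0.65) = 0.3702/0.8500 = 0.4355
Terminal stock prices: S_uuu = 185.6, S_uud = 80.44, S_udd = 34.86, S_ddd = 15.1
Terminal payoffs (K − S): max(-140.6, 0) = 0, max(-35.44, 0) = 0, max(10.14, 0) = 10.14, max(29.9, 0) = 29.9
Node uu (S = 123.8): continuation = e^(−0.02)·[0.4355·0.0000 + 0.5645·0.0000] = 0.0000; exercise value = 0.0000 ≤ continuation, so V_uu = 0.0000
Node ud (S = 53.62): continuation = e^(−0.02)·[0.4355·0.0000 + 0.5645·10.1437] = 5.6125; exercise value = 0.0000 ≤ continuation, so V_ud = 5.6125
Node dd (S = 23.24): continuation = e^(−0.02)·[0.4355·10.1437 + 0.5645·29.8956] = 20.8714; exercise value = 21.7625 > continuation, so V_dd = 21.7625 (exercise)
Node u (S = 82.5): continuation = e^(−0.02)·[0.4355·0.0000 + 0.5645·5.6125] = 3.1053; exercise value = 0.0000 ≤ continuation, so V_u = 3.1053
Node d (S = 35.75): continuation = e^(−0.02)·[0.4355·5.6125 + 0.5645·21.7625] = 14.4370; exercise value = 9.2500 ≤ continuation, so V_d = 14.4370
Node 0 (S = 55): continuation = e^(−0.02)·[0.4355·3.1053 + 0.5645·14.4370] = 9.3136; exercise value = 0.0000 ≤ continuation, so V_0 = 9.3136

$9.31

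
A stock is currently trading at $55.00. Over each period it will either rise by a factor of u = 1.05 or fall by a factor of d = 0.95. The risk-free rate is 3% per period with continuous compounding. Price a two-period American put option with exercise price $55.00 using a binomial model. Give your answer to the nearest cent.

Risk-neutral probability p = (e^0.03 − 0.95)/(1.05 − 0.95) = 0.0805/0.1000 = 0.8045
Terminal stock prices: S_uu = 60.64, S_ud = 54.86, S_dd = 49.64
Terminal payoffs (K − S): max(-5.638, 0) = 0, max(0.1375, 0) = 0.1375, max(5.363, 0) = 5.363
Node u (S = 57.75): continuation = e^(−0.03)·[0.8045·0.0000 + 0.1955·0.1375] = 0.0261; exercise value = 0.0000 ≤ continuation, so V_u = 0.0261
Node d (S = 52.25): continuation = e^(−0.03)·[0.8045·0.1375 + 0.1955·5.3625] = 1.1245; exercise value = 2.7500 > continuation, so V_d = 2.7500 (exercise)
Node 0 (S = 55): continuation = e^(−0.03)·[0.8045·0.0261 + 0.1955·2.7500] = 0.5420; exercise value = 0.0000 ≤ continuation, so V_0 = 0.5420

$0.54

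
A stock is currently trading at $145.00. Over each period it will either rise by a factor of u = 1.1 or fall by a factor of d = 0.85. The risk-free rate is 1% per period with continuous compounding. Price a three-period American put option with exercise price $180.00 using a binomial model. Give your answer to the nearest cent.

$35.00

Risk-neutral probability p = (e^0.01 − 0.85)/(1.1 − 0.85) = 0.1601/0.2500 = 0.6402
Terminal stock prices: S_uuu = 193, S_uud = 149.1, S_udd = 115.2, S_ddd = 89.05
Terminal payoffs (K − S): max(-13, 0) = 0, max(30.87, 0) = 30.87, max(64.76, 0) = 64.76, max(90.95, 0) = 90.95
Node uu (S = 175.5): continuation = e^(−0.01)·[0.6402·0.0000 + 0.3598·30.8675] = 10.9956; exercise value = 4.5500 ≤ continuation, so V_uu = 10.9956
Node ud (S = 135.6): continuation = e^(−0.01)·[0.6402·30.8675 + 0.3598·64.7613] = 42.6340; exercise value = 44.4250 > continuation, so V_ud = 44.4250 (exercise)
Node dd (S = 104.8): continuation = e^(−0.01)·[0.6402·64.7613 + 0.3598·90.9519] = 73.4465; exercise value = 75.2375 > continuation, so V_dd = 75.2375 (exercise)
Node u (S = 159.5): continuation = e^(−0.01)·[0.6402·10.9956 + 0.3598·44.4250] = 22.7944; exercise value = 20.5000 ≤ continuation, so V_u = 22.7944
Node d (S = 123.2): continuation = e^(−0.01)·[0.6402·44.4250 + 0.3598·75.2375] = 54.9590; exercise value = 56.7500 > continuation, so V_d = 56.7500 (exercise)
Node 0 (S = 145): continuation = e^(−0.01)·[0.6402·22.7944 + 0.3598·56.7500] = 34.6632; exercise value = 35.0000 > continuation, so V_0 = 35.0000 (exercise)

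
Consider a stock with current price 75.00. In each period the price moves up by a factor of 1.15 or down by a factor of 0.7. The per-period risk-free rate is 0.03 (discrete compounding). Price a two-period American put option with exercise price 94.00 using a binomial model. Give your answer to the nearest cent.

Risk-neutral probability p = (1 + 0.03 − 0.7)/(1.15 − 0.7) = 0.3300/0.4500 = 0.7333
Terminal stock prices: S_uu = 99.19, S_ud = 60.37, S_dd = 36.75
Terminal payoffs (K − S): max(-5.187, 0) = 0, max(33.63, 0) = 33.63, max(57.25, 0) = 57.25
Node u (S = 86.25): continuation = 1/1.03·[0.7333·0.0000 + 0.2667·33.6250] = 8.7055; exercise value = 7.7500 ≤ continuation, so V_u = 8.7055
Node d (S = 52.5): continuation = 1/1.03·[0.7333·33.6250 + 0.2667·57.2500] = 38.7621; exercise value = 41.5000 > continuation, so V_d = 41.5000 (exercise)
Node 0 (S = 75): continuation = 1/1.03·[0.7333·8.7055 + 0.2667·41.5000] = 16.9424; exercise value = 19.0000 > continuation, so V_0 = 19.0000 (exercise)

19.00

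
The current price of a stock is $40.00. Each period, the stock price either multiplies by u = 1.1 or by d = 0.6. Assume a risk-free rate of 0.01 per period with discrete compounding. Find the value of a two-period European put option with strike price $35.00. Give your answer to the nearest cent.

$3.14

Risk-neutral probability p = (1 + 0.01 − 0.6)/(1.1 − 0.6) = 0.4100/0.5000 = 0.8200
Terminal stock prices: S_uu = 48.4, S_ud = 26.4, S_dd = 14.4
Terminal payoffs (K − S): max(-13.4, 0) = 0, max(8.6, 0) = 8.6, max(20.6, 0) = 20.6
Node u (S = 44): V_u = 1/1.01·[0.8200·0.0000 + 0.1800·8.6000] = 1.5327
Node d (S = 24): V_d = 1/1.01·[0.8200·8.6000 + 0.1800·20.6000] = 10.6535
Node 0 (S = 40): V_0 = 1/1.01·[0.8200·1.5327 + 0.1800·10.6535] = 3.1430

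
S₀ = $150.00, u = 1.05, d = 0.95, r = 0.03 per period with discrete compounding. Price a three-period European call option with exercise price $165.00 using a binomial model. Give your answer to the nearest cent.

$4.05

Risk-neutral probability p = (1 + 0.03 − 0.95)/(1.05 − 0.95) = 0.0800/0.1000 = 0.8000
Terminal stock prices: S_uuu = 173.6, S_uud = 157.1, S_udd = 142.1, S_ddd = 128.6
Terminal payoffs (S − K): max(8.644, 0) = 8.644, max(-7.894, 0) = 0, max(-22.86, 0) = 0, max(-36.39, 0) = 0
Node uu (S = 165.4): V_uu = 1/1.03·[0.8000·8.6438 + 0.2000·0.0000] = 6.7136
Node ud (S = 149.6): V_ud = 1/1.03·[0.8000·0.0000 + 0.2000·0.0000] = 0.0000
Node dd (S = 135.4): V_dd = 1/1.03·[0.8000·0.0000 + 0.2000·0.0000] = 0.0000
Node u (S = 157.5): V_u = 1/1.03·[0.8000·6.7136 + 0.2000·0.0000] = 5.2144
Node d (S = 142.5): V_d = 1/1.03·[0.8000·0.0000 + 0.2000·0.0000] = 0.0000
Node 0 (S = 150): V_0 = 1/1.03·[0.8000·5.2144 + 0.2000·0.0000] = 4.0501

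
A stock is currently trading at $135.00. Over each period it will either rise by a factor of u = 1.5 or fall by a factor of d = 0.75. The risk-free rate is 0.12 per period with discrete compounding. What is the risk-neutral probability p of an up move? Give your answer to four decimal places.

Risk-neutral probability p = (1 + 0.12 − 0.75)/(1.5 − 0.75) = 0.3700/0.7500 = 0.4933

p = 0.4933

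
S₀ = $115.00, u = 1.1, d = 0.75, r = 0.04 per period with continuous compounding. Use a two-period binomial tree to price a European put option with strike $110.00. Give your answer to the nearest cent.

$5.12

Risk-neutral probability p = (e^0.04 − 0.75)/(1.1 − 0.75) = 0.2908/0.3500 = 0.8309
Terminal stock prices: S_uu = 139.2, S_ud = 94.88, S_dd = 64.69
Terminal payoffs (K − S): max(-29.15, 0) = 0, max(15.12, 0) = 15.12, max(45.31, 0) = 45.31
Node u (S = 126.5): V_u = e^(−0.04)·[0.8309·0.0000 + 0.1691·15.1250] = 2.4575
Node d (S = 86.25): V_d = e^(−0.04)·[0.8309·15.1250 + 0.1691·45.3125] = 19.4368
Node 0 (S = 115): V_0 = e^(−0.04)·[0.8309·2.4575 + 0.1691·19.4368] = 5.1200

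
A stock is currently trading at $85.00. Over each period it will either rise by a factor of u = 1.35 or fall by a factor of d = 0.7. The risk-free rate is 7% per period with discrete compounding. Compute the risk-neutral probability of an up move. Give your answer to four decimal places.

Risk-neutral probability p = (1 + 0.07 − 0.7)/(1.35 − 0.7) = 0.3700/0.6500 = 0.5692

p = 0.5692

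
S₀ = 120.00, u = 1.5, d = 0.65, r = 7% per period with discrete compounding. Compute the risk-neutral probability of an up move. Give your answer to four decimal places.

p = 0.4941

Risk-neutral probability p = (1 + 0.07 − 0.65)/(1.5 − 0.65) = 0.4200/0.8500 = 0.4941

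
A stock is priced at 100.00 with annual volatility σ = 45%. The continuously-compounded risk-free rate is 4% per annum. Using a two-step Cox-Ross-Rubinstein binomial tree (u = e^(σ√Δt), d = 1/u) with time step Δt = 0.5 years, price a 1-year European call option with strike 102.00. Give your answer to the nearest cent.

17.10

CRR parameters: u = e^(σ√Δt) = e^(0.45·√0.5) = 1.3746, d = 1/u = 0.7275
Per-period rate: rΔt = 0.04·0.5 = 0.02, so R = e^0.02 = 1.0202
Risk-neutral probability p = (e^0.02 − 0.7275)/(1.3746 − 0.7275) = 0.2927/0.6472 = 0.4523
Terminal stock prices: S_uu = 189, S_ud = 100, S_dd = 52.92
Terminal payoffs (S − K): max(86.97, 0) = 86.97, max(-2, 0) = 0, max(-49.08, 0) = 0
Node u (S = 137.5): V_u = e^(−0.02)·[0.4523·86.9658 + 0.5477·0.0000] = 38.5582
Node d (S = 72.75): V_d = e^(−0.02)·[0.4523·0.0000 + 0.5477·0.0000] = 0.0000
Node 0 (S = 100): V_0 = e^(−0.02)·[0.4523·38.5582 + 0.5477·0.0000] = 17.0956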